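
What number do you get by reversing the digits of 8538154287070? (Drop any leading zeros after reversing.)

Reversing 8538154287070 gives 707824518358.

707824518358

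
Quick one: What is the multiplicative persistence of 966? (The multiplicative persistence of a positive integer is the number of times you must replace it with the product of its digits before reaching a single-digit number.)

966 → 324 → 24 → 8 (3 steps)

3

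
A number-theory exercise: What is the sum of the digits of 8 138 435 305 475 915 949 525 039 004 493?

137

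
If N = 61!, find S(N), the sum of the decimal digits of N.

61! = 507580213877224798800856812176625227226004528988036003099405939480985600000000000000
Sum of its 84 digits: 315.

315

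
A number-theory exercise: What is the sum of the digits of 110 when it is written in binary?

5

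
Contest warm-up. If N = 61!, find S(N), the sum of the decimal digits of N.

61! = 507580213877224798800856812176625227226004528988036003099405939480985600000000000000
Sum of its 84 digits: 315.

315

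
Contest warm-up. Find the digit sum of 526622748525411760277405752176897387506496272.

5+2+6+6+2+2+7+4+8+5+2+5+4+1+1+7+6+0+2+7+7+4+0+5+7+5+2+1+7+6+8+9+7+3+8+7+5+0+6+4+9+6+2+7+2 = 209

209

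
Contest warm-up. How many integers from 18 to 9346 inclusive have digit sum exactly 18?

The integers in [18, 9346] that have digit sum exactly 18: 99, 189, 198, 279, 288, 297, …, 9333, 9342.
647 qualify.

647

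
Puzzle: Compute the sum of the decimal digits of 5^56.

5^56 = 1387778780781445675529539585113525390625
Sum of its 40 digits: 196.

196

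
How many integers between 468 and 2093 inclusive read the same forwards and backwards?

The integers in [468, 2093] that read the same forwards and backwards: 474, 484, 494, 505, 515, 525, …, 1991, 2002.
64 qualify.

64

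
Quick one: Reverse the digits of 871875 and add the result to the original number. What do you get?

1450053

Reverse of 871875 is 578178.
871875 + 578178 = 1450053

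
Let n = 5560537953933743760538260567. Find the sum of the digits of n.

132

5+5+6+0+5+3+7+9+5+3+9+3+3+7+4+3+7+6+0+5+3+8+2+6+0+5+6+7 = 132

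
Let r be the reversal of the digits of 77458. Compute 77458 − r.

Reverse of 77458 is 85477.
77458 − 85477 = -8019

-8019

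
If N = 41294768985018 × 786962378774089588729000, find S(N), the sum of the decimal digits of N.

41294768985018 × 786962378774089588729000 = 32497429631376262393075648382662122000
Sum of its 38 digits: 153.

153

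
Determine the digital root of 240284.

2+4+0+2+8+4 = 20
2+0 = 2

2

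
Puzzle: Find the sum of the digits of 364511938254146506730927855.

119

3+6+4+5+1+1+9+3+8+2+5+4+1+4+6+5+0+6+7+3+0+9+2+7+8+5+5 = 119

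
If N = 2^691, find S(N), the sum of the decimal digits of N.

875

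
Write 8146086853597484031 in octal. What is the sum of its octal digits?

79

8146086853597484031 in base 8 is 704145555254212051777.
Digit sum: 7+0+4+1+4+5+5+5+5+2+5+4+2+1+2+0+5+1+7+7+7 = 79.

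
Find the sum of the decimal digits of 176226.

24

1+7+6+2+2+6 = 24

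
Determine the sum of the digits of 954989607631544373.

9+5+4+9+8+9+6+0+7+6+3+1+5+4+4+3+7+3 = 93

93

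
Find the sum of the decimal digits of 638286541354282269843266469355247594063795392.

220

6+3+8+2+8+6+5+4+1+3+5+4+2+8+2+2+6+9+8+4+3+2+6+6+4+6+9+3+5+5+2+4+7+5+9+4+0+6+3+7+9+5+3+9+2 = 220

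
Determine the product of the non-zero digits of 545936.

5×4×5×9×3×6 = 16200

16200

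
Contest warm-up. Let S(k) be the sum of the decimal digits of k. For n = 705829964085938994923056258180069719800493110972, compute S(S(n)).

First digit sum: 230.
2+3+0 = 5.

5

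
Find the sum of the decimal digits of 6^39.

162

6^39 = 2227915756473955677973140996096
Sum of its 31 digits: 162.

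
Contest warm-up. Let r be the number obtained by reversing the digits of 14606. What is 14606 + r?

Reverse of 14606 is 60641.
14606 + 60641 = 75247

75247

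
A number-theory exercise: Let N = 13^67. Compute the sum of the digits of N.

328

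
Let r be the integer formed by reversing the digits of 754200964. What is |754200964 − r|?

285198507

Reverse of 754200964 is 469002457.
|754200964 − 469002457| = 285198507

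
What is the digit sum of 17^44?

17^44 = 1379597950901634641862681879083307429684165246101910721
Sum of its 55 digits: 244.

244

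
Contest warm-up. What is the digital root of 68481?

6+8+4+8+1 = 27
2+7 = 9

9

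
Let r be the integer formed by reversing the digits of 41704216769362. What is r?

26396761240714

Reversing 41704216769362 gives 26396761240714.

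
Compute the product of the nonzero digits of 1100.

1

1×1 = 1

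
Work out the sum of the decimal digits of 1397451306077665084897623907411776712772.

1+3+9+7+4+5+1+3+0+6+0+7+7+6+6+5+0+8+4+8+9+7+6+2+3+9+0+7+4+1+1+7+7+6+7+1+2+7+7+2 = 185

185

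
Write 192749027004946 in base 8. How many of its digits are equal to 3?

192749027004946 in base 8 is 5364674122211022.
The digit 3 appears 1 time.

1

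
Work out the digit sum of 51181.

5+1+1+8+1 = 16

16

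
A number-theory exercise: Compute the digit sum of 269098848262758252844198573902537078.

2+6+9+0+9+8+8+4+8+2+6+2+7+5+8+2+5+2+8+4+4+1+9+8+5+7+3+9+0+2+5+3+7+0+7+8 = 183

183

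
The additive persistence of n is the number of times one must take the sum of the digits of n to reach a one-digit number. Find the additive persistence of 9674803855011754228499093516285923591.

9674803855011754228499093516285923591 → 175 → 13 → 4 (3 steps)

3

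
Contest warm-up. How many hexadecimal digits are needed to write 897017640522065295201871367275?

25

897017640522065295201871367275 in base 16 is B526B99F2979BE3D45BFC8C6B, which has 25 digits.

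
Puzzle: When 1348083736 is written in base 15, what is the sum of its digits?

1348083736 in base 15 is 7D53C341.
Digit sum: 7+13+5+3+12+3+4+1 = 48.

48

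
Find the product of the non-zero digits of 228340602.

4608

2×2×8×3×4×6×2 = 4608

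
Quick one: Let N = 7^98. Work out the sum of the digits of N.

7^98 = 66009724686219550843768321818371771650147004059278069406814190436565131829325062449
Sum of its 83 digits: 355.

355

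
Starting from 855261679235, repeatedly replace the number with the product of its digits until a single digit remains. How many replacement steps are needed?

855261679235 → 27216000 → 0 (2 steps)

2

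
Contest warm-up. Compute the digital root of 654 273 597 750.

6

6+5+4+2+7+3+5+9+7+7+5+0 = 60
6+0 = 6
(Equivalently, 654 273 597 750 mod 9 = 6.)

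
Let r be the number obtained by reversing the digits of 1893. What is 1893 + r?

5874

Reverse of 1893 is 3981.
1893 + 3981 = 5874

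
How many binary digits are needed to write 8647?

14

8647 in base 2 is 10000111000111, which has 14 digits.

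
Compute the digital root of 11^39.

8

The digital root of n equals n mod 9 (or 9 when 9 | n), so we need 11^39 mod 9.
11^39 ≡ 8 (mod 9), so the digital root is 8.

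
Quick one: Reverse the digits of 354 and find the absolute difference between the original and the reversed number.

Reverse of 354 is 453.
|354 − 453| = 99

99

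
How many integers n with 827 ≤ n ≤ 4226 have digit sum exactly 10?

154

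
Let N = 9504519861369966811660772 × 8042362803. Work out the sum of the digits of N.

9504519861369966811660772 × 8042362803 = 76438796993456537707445099387063916
Sum of its 35 digits: 189.

189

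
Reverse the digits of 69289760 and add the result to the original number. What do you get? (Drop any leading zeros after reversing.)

76088056

Reverse of 69289760 is 6798296.
69289760 + 6798296 = 76088056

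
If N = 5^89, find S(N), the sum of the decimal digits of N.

272

5^89 = 161558713389263217748322010169914619837072677910327911376953125
Sum of its 63 digits: 272.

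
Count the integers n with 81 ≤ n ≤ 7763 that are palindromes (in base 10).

159

The integers in [81, 7763] that are palindromes (in base 10): 88, 99, 101, 111, 121, 131, …, 7557, 7667.
159 qualify.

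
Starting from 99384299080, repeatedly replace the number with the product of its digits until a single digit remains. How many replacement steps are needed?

99384299080 → 0 (1 step)

1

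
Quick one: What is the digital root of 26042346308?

2+6+0+4+2+3+4+6+3+0+8 = 38
3+8 = 11
1+1 = 2
(Equivalently, 26042346308 mod 9 = 2.)

2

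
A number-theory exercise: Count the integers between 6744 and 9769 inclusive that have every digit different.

1585

The integers in [6744, 9769] that have every digit different: 6745, 6748, 6749, 6750, 6751, 6752, …, 9765, 9768.
1585 qualify.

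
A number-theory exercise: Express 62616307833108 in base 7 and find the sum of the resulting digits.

48

62616307833108 in base 7 is 16121610323534451.
Digit sum: 1+6+1+2+1+6+1+0+3+2+3+5+3+4+4+5+1 = 48.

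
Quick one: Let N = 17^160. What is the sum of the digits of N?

892

17^160 = 74443609190419550764562450397778200846849192983001551466849044370008879517232307105675227070196683723355515193456559323901778769141226118951876996802487398051974943265833071289084569071200666892801
Sum of its 197 digits: 892.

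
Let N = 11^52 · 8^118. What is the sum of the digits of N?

718

11^52 · 8^118 = 52124042866794419859166513256257208147513841463933683920000981356830968527025588278543202285191268159203607116167757635160890349939593547976772485292045384024064
Sum of its 161 digits: 718.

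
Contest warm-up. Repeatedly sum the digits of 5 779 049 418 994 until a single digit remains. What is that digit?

4

5+7+7+9+0+4+9+4+1+8+9+9+4 = 76
7+6 = 13
1+3 = 4
(Equivalently, 5 779 049 418 994 mod 9 = 4.)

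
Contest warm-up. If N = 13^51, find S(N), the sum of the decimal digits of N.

253

13^51 = 647307989872865201422284359961937038113215496061434545237
Sum of its 57 digits: 253.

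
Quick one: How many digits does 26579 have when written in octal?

5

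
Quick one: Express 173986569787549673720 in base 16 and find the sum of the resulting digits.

173986569787549673720 in base 16 is 96E8C7766C39BE8F8.
Digit sum: 9+6+14+8+12+7+7+6+6+12+3+9+11+14+8+15+8 = 155.

155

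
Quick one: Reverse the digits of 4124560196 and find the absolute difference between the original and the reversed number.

2786094018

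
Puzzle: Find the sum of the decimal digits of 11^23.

11^23 = 895430243255237372246531
Sum of its 24 digits: 95.

95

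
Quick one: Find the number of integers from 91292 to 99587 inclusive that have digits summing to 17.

99

The integers in [91292, 99587] that have digits summing to 17: 91304, 91313, 91322, 91331, 91340, 91403, …, 97100, 98000.
99 qualify.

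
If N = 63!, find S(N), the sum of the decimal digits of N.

63! = 1982608315404440064116146708361898137544773690227268628106279599612729753600000000000000
Sum of its 88 digits: 333.

333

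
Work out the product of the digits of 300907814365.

0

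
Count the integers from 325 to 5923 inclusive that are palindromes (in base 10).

The integers in [325, 5923] that are palindromes (in base 10): 333, 343, 353, 363, 373, 383, …, 5775, 5885.
116 qualify.

116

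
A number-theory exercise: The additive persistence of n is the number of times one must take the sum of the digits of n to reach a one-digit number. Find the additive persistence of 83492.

83492 → 26 → 8 (2 steps)

2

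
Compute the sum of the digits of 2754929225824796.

2+7+5+4+9+2+9+2+2+5+8+2+4+7+9+6 = 83

83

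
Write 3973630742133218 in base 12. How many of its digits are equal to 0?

3973630742133218 in base 12 is 311804313747482.
The digit 0 appears 1 time.

1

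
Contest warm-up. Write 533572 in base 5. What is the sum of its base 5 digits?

533572 in base 5 is 114033242.
Digit sum: 1+1+4+0+3+3+2+4+2 = 20.

20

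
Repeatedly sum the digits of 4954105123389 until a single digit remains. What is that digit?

9

4+9+5+4+1+0+5+1+2+3+3+8+9 = 54
5+4 = 9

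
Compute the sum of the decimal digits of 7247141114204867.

7+2+4+7+1+4+1+1+1+4+2+0+4+8+6+7 = 59

59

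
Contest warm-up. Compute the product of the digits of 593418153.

64800

5×9×3×4×1×8×1×5×3 = 64800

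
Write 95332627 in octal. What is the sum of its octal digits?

33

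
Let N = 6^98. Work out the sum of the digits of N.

6^98 = 18147739541668636280463618532168272792698436402026524209529776843597142818816
Sum of its 77 digits: 360.

360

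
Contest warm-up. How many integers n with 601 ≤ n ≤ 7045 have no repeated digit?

The integers in [601, 7045] that have no repeated digit: 601, 602, 603, 604, 605, 607, …, 7043, 7045.
3337 qualify.

3337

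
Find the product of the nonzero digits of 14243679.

36288

1×4×2×4×3×6×7×9 = 36288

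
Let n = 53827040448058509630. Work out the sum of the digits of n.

5+3+8+2+7+0+4+0+4+4+8+0+5+8+5+0+9+6+3+0 = 81

81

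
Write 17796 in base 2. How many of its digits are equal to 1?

5

17796 in base 2 is 100010110000100.
The digit 1 appears 5 times.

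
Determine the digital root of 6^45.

9

The digital root of n equals n mod 9 (or 9 when 9 | n), so we need 6^45 mod 9.
6^45 ≡ 0 (mod 9), so the digital root is 9.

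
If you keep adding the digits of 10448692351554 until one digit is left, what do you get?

3

1+0+4+4+8+6+9+2+3+5+1+5+5+4 = 57
5+7 = 12
1+2 = 3
(Equivalently, 10448692351554 mod 9 = 3.)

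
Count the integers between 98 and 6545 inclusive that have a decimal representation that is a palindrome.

146

The integers in [98, 6545] that have a decimal representation that is a palindrome: 99, 101, 111, 121, 131, 141, …, 6336, 6446.
146 qualify.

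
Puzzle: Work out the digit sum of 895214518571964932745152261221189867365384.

195

8+9+5+2+1+4+5+1+8+5+7+1+9+6+4+9+3+2+7+4+5+1+5+2+2+6+1+2+2+1+1+8+9+8+6+7+3+6+5+3+8+4 = 195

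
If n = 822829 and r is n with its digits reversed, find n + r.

Reverse of 822829 is 928228.
822829 + 928228 = 1751057

1751057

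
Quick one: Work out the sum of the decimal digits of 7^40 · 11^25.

284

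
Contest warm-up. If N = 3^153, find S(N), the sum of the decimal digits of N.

351

3^153 = 9989689095948428268966921126195809393034773710522520293009978943147202723
Sum of its 73 digits: 351.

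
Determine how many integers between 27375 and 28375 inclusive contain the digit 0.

271

The integers in [27375, 28375] that contain the digit 0: 27380, 27390, 27400, 27401, 27402, 27403, …, 28360, 28370.
271 qualify.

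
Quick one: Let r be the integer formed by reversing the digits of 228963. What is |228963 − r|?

140859

Reverse of 228963 is 369822.
|228963 − 369822| = 140859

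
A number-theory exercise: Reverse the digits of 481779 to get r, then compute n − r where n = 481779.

-495405

Reverse of 481779 is 977184.
481779 − 977184 = -495405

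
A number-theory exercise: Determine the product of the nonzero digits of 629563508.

388800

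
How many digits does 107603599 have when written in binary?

27

107603599 in base 2 is 110011010011110011010001111, which has 27 digits.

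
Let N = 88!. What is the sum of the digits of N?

88! = 185482642257398439114796845645546284380220968949399346684421580986889562184028199319100141244804501828416633516851200000000000000000000
Sum of its 135 digits: 531.

531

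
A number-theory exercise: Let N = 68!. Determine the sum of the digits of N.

68! = 2480035542436830599600990418569171581047399201355367672371710738018221445712183296000000000000000
Sum of its 97 digits: 342.

342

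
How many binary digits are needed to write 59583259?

59583259 in base 2 is 11100011010010101100011011, which has 26 digits.

26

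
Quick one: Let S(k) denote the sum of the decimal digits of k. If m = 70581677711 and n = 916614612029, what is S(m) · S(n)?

2350

S(70581677711) = 7+0+5+8+1+6+7+7+7+1+1 = 50.
S(916614612029) = 9+1+6+6+1+4+6+1+2+0+2+9 = 47.
50 · 47 = 2350.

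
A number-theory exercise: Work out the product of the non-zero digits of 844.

8×4×4 = 128

128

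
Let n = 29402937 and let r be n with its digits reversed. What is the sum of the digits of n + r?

Reversal of 29402937 is 73920492; 29402937 + 73920492 = 103323429.
Digit sum of 103323429: 1+0+3+3+2+3+4+2+9 = 27.

27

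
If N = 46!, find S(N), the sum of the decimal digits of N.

46! = 5502622159812088949850305428800254892961651752960000000000
Sum of its 58 digits: 216.

216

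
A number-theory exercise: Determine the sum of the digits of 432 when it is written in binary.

4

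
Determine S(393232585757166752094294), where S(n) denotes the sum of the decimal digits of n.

3+9+3+2+3+2+5+8+5+7+5+7+1+6+6+7+5+2+0+9+4+2+9+4 = 114

114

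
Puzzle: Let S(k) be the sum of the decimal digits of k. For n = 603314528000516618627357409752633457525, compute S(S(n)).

First digit sum: 156.
1+5+6 = 12.

12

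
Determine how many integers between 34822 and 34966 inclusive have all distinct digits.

56

The integers in [34822, 34966] that have all distinct digits: 34825, 34826, 34827, 34829, 34850, 34851, …, 34962, 34965.
56 qualify.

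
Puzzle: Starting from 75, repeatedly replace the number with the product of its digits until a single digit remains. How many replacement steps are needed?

3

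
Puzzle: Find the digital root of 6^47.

9

The digital root of n equals n mod 9 (or 9 when 9 | n), so we need 6^47 mod 9.
6^47 ≡ 0 (mod 9), so the digital root is 9.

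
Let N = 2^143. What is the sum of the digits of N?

2^143 = 11150372599265311570767859136324180752990208
Sum of its 44 digits: 185.

185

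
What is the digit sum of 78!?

78! = 11324281178206297831457521158732046228731749579488251990048962825668835325234200766245086213177344000000000000000000
Sum of its 116 digits: 423.

423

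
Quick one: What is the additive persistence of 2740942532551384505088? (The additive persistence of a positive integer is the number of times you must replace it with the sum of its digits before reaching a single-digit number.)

2

2740942532551384505088 → 90 → 9 (2 steps)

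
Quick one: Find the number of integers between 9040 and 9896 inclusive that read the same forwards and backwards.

8

The integers in [9040, 9896] that read the same forwards and backwards: 9119, 9229, 9339, 9449, 9559, 9669, 9779, 9889.
8 qualify.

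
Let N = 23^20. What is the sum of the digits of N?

115

23^20 = 1716155831334586342923895201
Sum of its 28 digits: 115.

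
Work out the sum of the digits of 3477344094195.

60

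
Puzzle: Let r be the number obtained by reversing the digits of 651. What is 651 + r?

Reverse of 651 is 156.
651 + 156 = 807

807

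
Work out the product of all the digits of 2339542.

6480

2×3×3×9×5×4×2 = 6480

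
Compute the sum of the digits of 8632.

8+6+3+2 = 19

19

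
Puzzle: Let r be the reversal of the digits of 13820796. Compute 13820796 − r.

-55882035

Reverse of 13820796 is 69702831.
13820796 − 69702831 = -55882035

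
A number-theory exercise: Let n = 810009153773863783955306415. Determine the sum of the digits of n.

8+1+0+0+0+9+1+5+3+7+7+3+8+6+3+7+8+3+9+5+5+3+0+6+4+1+5 = 117

117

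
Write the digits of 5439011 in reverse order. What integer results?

1109345

Reversing 5439011 gives 1109345.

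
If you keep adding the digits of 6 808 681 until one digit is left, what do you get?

6+8+0+8+6+8+1 = 37
3+7 = 10
1+0 = 1

1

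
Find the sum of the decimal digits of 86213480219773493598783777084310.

154

8+6+2+1+3+4+8+0+2+1+9+7+7+3+4+9+3+5+9+8+7+8+3+7+7+7+0+8+4+3+1+0 = 154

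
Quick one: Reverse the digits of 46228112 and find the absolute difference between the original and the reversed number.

Reverse of 46228112 is 21182264.
|46228112 − 21182264| = 25045848

25045848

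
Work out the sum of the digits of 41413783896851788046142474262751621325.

165

4+1+4+1+3+7+8+3+8+9+6+8+5+1+7+8+8+0+4+6+1+4+2+4+7+4+2+6+2+7+5+1+6+2+1+3+2+5 = 165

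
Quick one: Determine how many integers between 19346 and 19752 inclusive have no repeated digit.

179

The integers in [19346, 19752] that have no repeated digit: 19346, 19347, 19348, 19350, 19352, 19354, …, 19750, 19752.
179 qualify.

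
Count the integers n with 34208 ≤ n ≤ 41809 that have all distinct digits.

2522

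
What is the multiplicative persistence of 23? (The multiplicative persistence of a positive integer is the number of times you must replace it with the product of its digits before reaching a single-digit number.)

23 → 6 (1 step)

1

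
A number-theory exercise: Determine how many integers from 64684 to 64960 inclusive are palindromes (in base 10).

3

The integers in [64684, 64960] that are palindromes (in base 10): 64746, 64846, 64946.
3 qualify.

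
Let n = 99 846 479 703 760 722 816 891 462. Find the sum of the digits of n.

9+9+8+4+6+4+7+9+7+0+3+7+6+0+7+2+2+8+1+6+8+9+1+4+6+2 = 135

135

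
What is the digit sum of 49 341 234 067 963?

4+9+3+4+1+2+3+4+0+6+7+9+6+3 = 61

61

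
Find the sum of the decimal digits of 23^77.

425

23^77 = 712924226912513004455728271323300657714052267955679067752437781532358642818400189341261477721474421502903
Sum of its 105 digits: 425.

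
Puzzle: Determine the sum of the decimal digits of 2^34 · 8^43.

209

2^34 · 8^43 = 11692013098647223345629478661730264157247460343808
Sum of its 50 digits: 209.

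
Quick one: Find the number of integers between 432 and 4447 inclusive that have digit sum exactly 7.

80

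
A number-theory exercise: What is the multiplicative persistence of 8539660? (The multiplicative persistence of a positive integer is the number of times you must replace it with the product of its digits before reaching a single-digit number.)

8539660 → 0 (1 step)

1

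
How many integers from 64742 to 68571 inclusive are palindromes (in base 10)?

The integers in [64742, 68571] that are palindromes (in base 10): 64746, 64846, 64946, 65056, 65156, 65256, …, 68386, 68486.
38 qualify.

38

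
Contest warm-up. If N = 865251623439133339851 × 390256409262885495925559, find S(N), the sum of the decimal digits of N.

865251623439133339851 × 390256409262885495925559 = 337669991672238509410619452815434176144151709
Sum of its 45 digits: 198.

198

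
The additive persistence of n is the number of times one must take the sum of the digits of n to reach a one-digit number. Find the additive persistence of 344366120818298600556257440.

3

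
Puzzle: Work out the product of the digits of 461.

24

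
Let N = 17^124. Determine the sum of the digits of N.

757

17^124 = 376414418712043525108449753992028277896875254688784639448088449288103977990942837444765408049824431649905775908745086949195830632751654869116871750685121
Sum of its 153 digits: 757.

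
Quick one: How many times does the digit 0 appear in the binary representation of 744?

744 in base 2 is 1011101000.
The digit 0 appears 5 times.

5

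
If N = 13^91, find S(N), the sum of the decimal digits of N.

508

13^91 = 233800297756495754333906440859465656572562698747866779643043984685250327454376054887271637253929816437
Sum of its 102 digits: 508.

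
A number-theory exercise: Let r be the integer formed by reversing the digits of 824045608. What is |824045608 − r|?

17505180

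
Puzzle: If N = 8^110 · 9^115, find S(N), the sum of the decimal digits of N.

954

8^110 · 9^115 = 119615415898152253598131462022120796599691377057894599503731295115099122857862532066454168970478036192215283194604475298980284256750802727288039806551630680732047982501159554857704346718309584298771116275531776
Sum of its 210 digits: 954.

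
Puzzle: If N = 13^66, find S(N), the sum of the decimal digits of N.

13^66 = 33133037516798621392881499511582656606724154320695568102640872889340074409
Sum of its 74 digits: 325.

325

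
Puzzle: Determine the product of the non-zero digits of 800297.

1008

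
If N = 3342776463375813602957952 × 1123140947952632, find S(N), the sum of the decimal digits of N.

198

3342776463375813602957952 × 1123140947952632 = 3754409125869657934780304274673583729664
Sum of its 40 digits: 198.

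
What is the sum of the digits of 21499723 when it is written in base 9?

21499723 in base 9 is 44408061.
Digit sum: 4+4+4+0+8+0+6+1 = 27.

27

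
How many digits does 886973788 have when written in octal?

10

886973788 in base 8 is 6467422534, which has 10 digits.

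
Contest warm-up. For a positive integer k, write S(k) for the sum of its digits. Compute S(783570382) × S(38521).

817

S(783570382) = 7+8+3+5+7+0+3+8+2 = 43.
S(38521) = 3+8+5+2+1 = 19.
43 · 19 = 817.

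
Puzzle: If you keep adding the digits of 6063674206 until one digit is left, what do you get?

4

6+0+6+3+6+7+4+2+0+6 = 40
4+0 = 4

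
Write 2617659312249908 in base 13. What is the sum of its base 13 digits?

68

2617659312249908 in base 13 is 884802A2119744.
Digit sum: 8+8+4+8+0+2+10+2+1+1+9+7+4+4 = 68.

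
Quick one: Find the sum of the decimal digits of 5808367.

37

5+8+0+8+3+6+7 = 37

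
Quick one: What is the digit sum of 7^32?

103

7^32 = 1104427674243920646305299201
Sum of its 28 digits: 103.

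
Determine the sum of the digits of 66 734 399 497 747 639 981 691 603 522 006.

161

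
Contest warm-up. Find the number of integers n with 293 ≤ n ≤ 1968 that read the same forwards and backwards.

The integers in [293, 1968] that read the same forwards and backwards: 303, 313, 323, 333, 343, 353, …, 1771, 1881.
79 qualify.

79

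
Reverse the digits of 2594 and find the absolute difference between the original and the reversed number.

Reverse of 2594 is 4952.
|2594 − 4952| = 2358

2358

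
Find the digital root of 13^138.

1

The digital root of n equals n mod 9 (or 9 when 9 | n), so we need 13^138 mod 9.
13^138 ≡ 1 (mod 9), so the digital root is 1.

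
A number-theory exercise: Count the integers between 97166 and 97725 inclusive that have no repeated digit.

217

The integers in [97166, 97725] that have no repeated digit: 97168, 97180, 97182, 97183, 97184, 97185, …, 97684, 97685.
217 qualify.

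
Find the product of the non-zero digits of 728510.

7×2×8×5×1 = 560

560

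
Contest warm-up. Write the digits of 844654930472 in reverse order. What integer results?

Reversing 844654930472 gives 274039456448.

274039456448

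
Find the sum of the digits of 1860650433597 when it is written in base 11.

1860650433597 in base 11 is 65810873207A.
Digit sum: 6+5+8+1+0+8+7+3+2+0+7+10 = 57.

57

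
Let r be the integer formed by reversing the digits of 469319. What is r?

Reversing 469319 gives 913964.

913964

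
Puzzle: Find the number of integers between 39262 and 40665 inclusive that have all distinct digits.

The integers in [39262, 40665] that have all distinct digits: 39264, 39265, 39267, 39268, 39270, 39271, …, 40658, 40659.
418 qualify.

418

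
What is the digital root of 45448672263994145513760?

4+5+4+4+8+6+7+2+2+6+3+9+9+4+1+4+5+5+1+3+7+6+0 = 105
1+0+5 = 6

6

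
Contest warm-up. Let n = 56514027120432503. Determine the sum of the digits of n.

5+6+5+1+4+0+2+7+1+2+0+4+3+2+5+0+3 = 50

50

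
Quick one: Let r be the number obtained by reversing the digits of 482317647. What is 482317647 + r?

1229030931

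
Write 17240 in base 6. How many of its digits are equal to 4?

17240 in base 6 is 211452.
The digit 4 appears 1 time.

1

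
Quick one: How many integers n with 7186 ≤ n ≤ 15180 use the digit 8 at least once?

2892

The integers in [7186, 15180] that use the digit 8 at least once: 7186, 7187, 7188, 7189, 7198, 7208, …, 15178, 15180.
2892 qualify.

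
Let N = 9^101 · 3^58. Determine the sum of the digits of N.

540

9^101 · 3^58 = 11259684642548723353960122729962565552251726915490860177319990778832921883011081311221143301482878371266744908784460854277201
Sum of its 125 digits: 540.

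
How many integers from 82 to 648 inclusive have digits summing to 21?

The integers in [82, 648] that have digits summing to 21: 399, 489, 498, 579, 588, 597.
6 qualify.

6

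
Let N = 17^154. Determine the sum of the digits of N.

17^154 = 3084138638419616771041128889068248788718084782398821996815381216310925077717325514664514353959865789440333249527181437530091732483135568414196019358970549107574791117773006523112769520045729
Sum of its 190 digits: 856.

856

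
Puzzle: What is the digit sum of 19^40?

19^40 = 1413006104539009638843035501053457425807904438071201
Sum of its 52 digits: 181.

181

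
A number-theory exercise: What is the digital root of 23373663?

6

2+3+3+7+3+6+6+3 = 33
3+3 = 6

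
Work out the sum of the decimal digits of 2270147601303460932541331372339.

2+2+7+0+1+4+7+6+0+1+3+0+3+4+6+0+9+3+2+5+4+1+3+3+1+3+7+2+3+3+9 = 104

104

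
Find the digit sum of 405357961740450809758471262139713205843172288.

193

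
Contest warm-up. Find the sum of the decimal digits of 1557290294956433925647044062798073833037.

181

1+5+5+7+2+9+0+2+9+4+9+5+6+4+3+3+9+2+5+6+4+7+0+4+4+0+6+2+7+9+8+0+7+3+8+3+3+0+3+7 = 181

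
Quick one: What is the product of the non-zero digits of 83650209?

12960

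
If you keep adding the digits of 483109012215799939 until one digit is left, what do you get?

1

4+8+3+1+0+9+0+1+2+2+1+5+7+9+9+9+3+9 = 82
8+2 = 10
1+0 = 1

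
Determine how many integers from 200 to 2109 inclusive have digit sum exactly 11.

126

The integers in [200, 2109] that have digit sum exactly 11: 209, 218, 227, 236, 245, 254, …, 2090, 2108.
126 qualify.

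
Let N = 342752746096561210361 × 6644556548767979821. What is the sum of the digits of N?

152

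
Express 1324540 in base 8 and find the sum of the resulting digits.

1324540 in base 8 is 5032774.
Digit sum: 5+0+3+2+7+7+4 = 28.

28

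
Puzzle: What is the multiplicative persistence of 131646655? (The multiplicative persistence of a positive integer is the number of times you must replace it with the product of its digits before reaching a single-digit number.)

2

131646655 → 64800 → 0 (2 steps)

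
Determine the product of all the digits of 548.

160

5×4×8 = 160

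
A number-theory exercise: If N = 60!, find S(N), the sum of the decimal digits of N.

60! = 8320987112741390144276341183223364380754172606361245952449277696409600000000000000
Sum of its 82 digits: 288.

288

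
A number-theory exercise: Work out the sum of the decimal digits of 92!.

540

92! = 12438414054641307255475324325873553077577991715875414356840239582938137710983519518443046123837041347353107486982656753664000000000000000000000
Sum of its 143 digits: 540.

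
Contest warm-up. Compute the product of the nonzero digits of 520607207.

5×2×6×7×2×7 = 5880

5880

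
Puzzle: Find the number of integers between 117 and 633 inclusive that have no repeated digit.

The integers in [117, 633] that have no repeated digit: 120, 123, 124, 125, 126, 127, …, 631, 632.
379 qualify.

379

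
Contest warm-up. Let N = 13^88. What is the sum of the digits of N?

409

13^88 = 106417978041190602791946491060293881007083613449188338481130625710173112177685960349236066114669921
Sum of its 99 digits: 409.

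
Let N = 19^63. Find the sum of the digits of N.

370

19^63 = 364314838217741451401945087652849626238282748829503924591412170928633539656908059
Sum of its 81 digits: 370.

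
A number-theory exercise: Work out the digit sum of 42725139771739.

67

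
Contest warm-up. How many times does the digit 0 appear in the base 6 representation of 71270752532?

71270752532 in base 6 is 52424043323352.
The digit 0 appears 1 time.

1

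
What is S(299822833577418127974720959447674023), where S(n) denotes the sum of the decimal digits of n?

177

2+9+9+8+2+2+8+3+3+5+7+7+4+1+8+1+2+7+9+7+4+7+2+0+9+5+9+4+4+7+6+7+4+0+2+3 = 177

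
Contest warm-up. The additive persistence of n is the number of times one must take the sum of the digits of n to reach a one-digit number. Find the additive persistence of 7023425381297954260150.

7023425381297954260150 → 85 → 13 → 4 (3 steps)

3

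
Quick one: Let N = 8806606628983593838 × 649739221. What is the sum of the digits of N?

130

8806606628983593838 × 649739221 = 5721997730769236282082520198
Sum of its 28 digits: 130.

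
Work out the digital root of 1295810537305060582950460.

1+2+9+5+8+1+0+5+3+7+3+0+5+0+6+0+5+8+2+9+5+0+4+6+0 = 94
9+4 = 13
1+3 = 4

4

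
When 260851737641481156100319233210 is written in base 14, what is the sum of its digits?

260851737641481156100319233210 in base 14 is 5B22829158739C0562439A9922.
Digit sum: 5+11+2+2+8+2+9+1+5+8+7+3+9+12+0+5+6+2+4+3+9+10+9+9+2+2 = 145.

145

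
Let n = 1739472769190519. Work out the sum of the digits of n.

80

1+7+3+9+4+7+2+7+6+9+1+9+0+5+1+9 = 80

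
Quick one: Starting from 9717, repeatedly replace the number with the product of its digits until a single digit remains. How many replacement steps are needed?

3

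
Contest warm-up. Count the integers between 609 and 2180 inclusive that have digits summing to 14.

117

The integers in [609, 2180] that have digits summing to 14: 617, 626, 635, 644, 653, 662, …, 2165, 2174.
117 qualify.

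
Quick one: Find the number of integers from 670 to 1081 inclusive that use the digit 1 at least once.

142

The integers in [670, 1081] that use the digit 1 at least once: 671, 681, 691, 701, 710, 711, …, 1080, 1081.
142 qualify.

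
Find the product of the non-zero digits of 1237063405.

1×2×3×7×6×3×4×5 = 15120

15120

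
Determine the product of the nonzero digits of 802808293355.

8×2×8×8×2×9×3×3×5×5 = 4147200

4147200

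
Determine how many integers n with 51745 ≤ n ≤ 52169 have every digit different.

The integers in [51745, 52169] that have every digit different: 51746, 51748, 51749, 51760, 51762, 51763, …, 52168, 52169.
171 qualify.

171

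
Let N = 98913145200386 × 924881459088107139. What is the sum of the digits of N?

147

98913145200386 × 924881459088107139 = 91482934055926805276271592155654
Sum of its 32 digits: 147.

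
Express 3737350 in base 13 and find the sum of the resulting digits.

3737350 in base 13 is A0B166.
Digit sum: 10+0+11+1+6+6 = 34.

34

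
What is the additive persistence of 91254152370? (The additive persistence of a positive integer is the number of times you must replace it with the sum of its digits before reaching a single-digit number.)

3

91254152370 → 39 → 12 → 3 (3 steps)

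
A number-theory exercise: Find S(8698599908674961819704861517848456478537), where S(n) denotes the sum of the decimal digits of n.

8+6+9+8+5+9+9+9+0+8+6+7+4+9+6+1+8+1+9+7+0+4+8+6+1+5+1+7+8+4+8+4+5+6+4+7+8+5+3+7 = 230

230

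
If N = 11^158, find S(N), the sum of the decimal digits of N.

733

11^158 = 346772185050725846145451375314568051523845073986014163299111455180501106568160191501493959014980689917099557681390762780107590087905664722260066592755355918788247881
Sum of its 165 digits: 733.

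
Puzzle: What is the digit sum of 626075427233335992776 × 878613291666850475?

626075427233335992776 × 878613291666850475 = 550078191953211057558051628433272168600
Sum of its 39 digits: 151.

151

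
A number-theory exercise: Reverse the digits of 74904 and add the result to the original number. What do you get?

Reverse of 74904 is 40947.
74904 + 40947 = 115851

115851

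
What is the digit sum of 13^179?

13^179 = 24880554952674589739325695226007345077059441554899020260598263805768944703747186876268046801337911421649585900499966765379185697400786647287203679992655834846060547737578536388719202008805832375291477
Sum of its 200 digits: 979.

979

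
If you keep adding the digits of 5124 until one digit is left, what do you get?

5+1+2+4 = 12
1+2 = 3

3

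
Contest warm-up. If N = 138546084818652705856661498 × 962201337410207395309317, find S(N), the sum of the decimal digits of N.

138546084818652705856661498 × 962201337410207395309317 = 133309228105455664697710656929036381508842674576866
Sum of its 51 digits: 237.

237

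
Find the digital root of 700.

7

7+0+0 = 7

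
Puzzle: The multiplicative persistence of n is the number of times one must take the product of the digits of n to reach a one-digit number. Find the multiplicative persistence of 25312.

25312 → 60 → 0 (2 steps)

2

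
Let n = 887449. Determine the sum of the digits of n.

40

8+8+7+4+4+9 = 40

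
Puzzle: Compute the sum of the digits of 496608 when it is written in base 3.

14

496608 in base 3 is 221020012220.
Digit sum: 2+2+1+0+2+0+0+1+2+2+2+0 = 14.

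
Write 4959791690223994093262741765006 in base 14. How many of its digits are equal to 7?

4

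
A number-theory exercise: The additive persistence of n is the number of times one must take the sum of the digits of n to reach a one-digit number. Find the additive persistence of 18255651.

18255651 → 33 → 6 (2 steps)

2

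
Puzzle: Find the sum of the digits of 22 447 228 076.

44

2+2+4+4+7+2+2+8+0+7+6 = 44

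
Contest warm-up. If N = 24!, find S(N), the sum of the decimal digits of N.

81

24! = 620448401733239439360000
Sum of its 24 digits: 81.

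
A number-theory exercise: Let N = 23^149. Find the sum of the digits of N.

1037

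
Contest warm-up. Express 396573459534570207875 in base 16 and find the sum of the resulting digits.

396573459534570207875 in base 16 is 157F8FF44F79CE3A83.
Digit sum: 1+5+7+15+8+15+15+4+4+15+7+9+12+14+3+10+8+3 = 155.

155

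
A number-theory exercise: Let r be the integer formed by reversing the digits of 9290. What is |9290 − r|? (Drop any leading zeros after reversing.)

8361

Reverse of 9290 is 929.
|9290 − 929| = 8361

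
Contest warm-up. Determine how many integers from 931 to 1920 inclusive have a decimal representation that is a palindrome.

The integers in [931, 1920] that have a decimal representation that is a palindrome: 939, 949, 959, 969, 979, 989, …, 1771, 1881.
16 qualify.

16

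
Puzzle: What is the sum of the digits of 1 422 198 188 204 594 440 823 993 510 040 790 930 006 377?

171

1+4+2+2+1+9+8+1+8+8+2+0+4+5+9+4+4+4+0+8+2+3+9+9+3+5+1+0+0+4+0+7+9+0+9+3+0+0+0+6+3+7+7 = 171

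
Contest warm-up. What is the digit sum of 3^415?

891

3^415 = 1012326740077382621188858573665831828974624433754571204661073234805943204205707224999879792724273689451888702641841893221278771976316855027809585261345272131315298533804101624289241775335478656164907
Sum of its 199 digits: 891.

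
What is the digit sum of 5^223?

698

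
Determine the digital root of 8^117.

The digital root of n equals n mod 9 (or 9 when 9 | n), so we need 8^117 mod 9.
8^117 ≡ 8 (mod 9), so the digital root is 8.

8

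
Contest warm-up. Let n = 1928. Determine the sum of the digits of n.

1+9+2+8 = 20

20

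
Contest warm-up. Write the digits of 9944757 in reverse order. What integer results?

Reversing 9944757 gives 7574499.

7574499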